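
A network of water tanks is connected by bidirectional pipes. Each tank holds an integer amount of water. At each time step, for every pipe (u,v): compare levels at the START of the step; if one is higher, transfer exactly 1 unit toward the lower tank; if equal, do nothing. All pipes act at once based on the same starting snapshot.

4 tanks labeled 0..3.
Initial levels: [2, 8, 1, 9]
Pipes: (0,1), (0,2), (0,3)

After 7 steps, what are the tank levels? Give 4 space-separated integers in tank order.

Answer: 5 5 5 5

Derivation:
Step 1: flows [1->0,0->2,3->0] -> levels [3 7 2 8]
Step 2: flows [1->0,0->2,3->0] -> levels [4 6 3 7]
Step 3: flows [1->0,0->2,3->0] -> levels [5 5 4 6]
Step 4: flows [0=1,0->2,3->0] -> levels [5 5 5 5]
Step 5: flows [0=1,0=2,0=3] -> levels [5 5 5 5]
  -> stable; steps 6..7 unchanged -> [5 5 5 5]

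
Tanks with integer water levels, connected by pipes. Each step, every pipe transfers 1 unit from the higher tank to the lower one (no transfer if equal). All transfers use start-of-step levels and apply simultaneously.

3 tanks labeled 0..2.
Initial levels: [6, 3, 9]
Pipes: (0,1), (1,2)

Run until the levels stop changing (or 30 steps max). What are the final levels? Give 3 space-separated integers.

Answer: 6 6 6

Derivation:
Step 1: flows [0->1,2->1] -> levels [5 5 8]
Step 2: flows [0=1,2->1] -> levels [5 6 7]
Step 3: flows [1->0,2->1] -> levels [6 6 6]
Step 4: flows [0=1,1=2] -> levels [6 6 6]
  -> stable (no change)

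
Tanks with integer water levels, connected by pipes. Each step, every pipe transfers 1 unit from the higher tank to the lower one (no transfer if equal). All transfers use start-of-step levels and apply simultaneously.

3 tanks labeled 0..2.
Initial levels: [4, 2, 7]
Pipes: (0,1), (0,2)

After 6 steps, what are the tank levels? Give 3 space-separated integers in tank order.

Answer: 3 5 5

Derivation:
Step 1: flows [0->1,2->0] -> levels [4 3 6]
Step 2: flows [0->1,2->0] -> levels [4 4 5]
Step 3: flows [0=1,2->0] -> levels [5 4 4]
Step 4: flows [0->1,0->2] -> levels [3 5 5]
Step 5: flows [1->0,2->0] -> levels [5 4 4]
  -> period-2 cycle: step 5 state = step 3 state
  -> state at step 6: (6-3) mod 2 = 1, same as step 4 -> [3 5 5]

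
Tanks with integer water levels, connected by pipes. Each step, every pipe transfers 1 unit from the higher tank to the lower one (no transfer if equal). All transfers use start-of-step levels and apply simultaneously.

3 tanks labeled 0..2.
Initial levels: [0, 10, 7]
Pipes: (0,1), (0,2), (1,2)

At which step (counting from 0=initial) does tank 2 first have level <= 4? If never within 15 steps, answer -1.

Step 1: flows [1->0,2->0,1->2] -> levels [2 8 7]
Step 2: flows [1->0,2->0,1->2] -> levels [4 6 7]
Step 3: flows [1->0,2->0,2->1] -> levels [6 6 5]
Step 4: flows [0=1,0->2,1->2] -> levels [5 5 7]
Step 5: flows [0=1,2->0,2->1] -> levels [6 6 5]
  -> period-2 cycle (repeats step 3); tank 2 never drops to <=4
Tank 2 never reaches <=4 within 15 steps

Answer: -1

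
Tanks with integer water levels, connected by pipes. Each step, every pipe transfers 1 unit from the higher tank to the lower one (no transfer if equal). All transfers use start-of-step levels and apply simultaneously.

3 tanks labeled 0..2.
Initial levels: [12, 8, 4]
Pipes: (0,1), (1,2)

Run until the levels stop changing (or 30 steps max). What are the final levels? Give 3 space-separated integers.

Step 1: flows [0->1,1->2] -> levels [11 8 5]
Step 2: flows [0->1,1->2] -> levels [10 8 6]
Step 3: flows [0->1,1->2] -> levels [9 8 7]
Step 4: flows [0->1,1->2] -> levels [8 8 8]
Step 5: flows [0=1,1=2] -> levels [8 8 8]
  -> stable (no change)

Answer: 8 8 8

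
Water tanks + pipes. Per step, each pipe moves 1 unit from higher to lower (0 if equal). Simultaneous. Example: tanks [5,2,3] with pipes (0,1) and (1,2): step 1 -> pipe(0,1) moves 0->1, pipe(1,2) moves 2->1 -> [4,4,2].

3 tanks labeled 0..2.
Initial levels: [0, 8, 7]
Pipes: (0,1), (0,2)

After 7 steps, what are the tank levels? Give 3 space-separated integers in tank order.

Answer: 6 5 4

Derivation:
Step 1: flows [1->0,2->0] -> levels [2 7 6]
Step 2: flows [1->0,2->0] -> levels [4 6 5]
Step 3: flows [1->0,2->0] -> levels [6 5 4]
Step 4: flows [0->1,0->2] -> levels [4 6 5]
  -> period-2 cycle: step 4 state = step 2 state
  -> state at step 7: (7-2) mod 2 = 1, same as step 3 -> [6 5 4]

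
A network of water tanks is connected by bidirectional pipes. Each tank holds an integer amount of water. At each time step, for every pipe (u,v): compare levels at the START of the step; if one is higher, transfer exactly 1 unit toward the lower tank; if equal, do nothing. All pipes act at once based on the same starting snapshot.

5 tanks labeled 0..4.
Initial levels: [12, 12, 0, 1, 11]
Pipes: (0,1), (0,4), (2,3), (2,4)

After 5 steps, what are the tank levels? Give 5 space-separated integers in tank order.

Answer: 10 11 3 3 9

Derivation:
Step 1: flows [0=1,0->4,3->2,4->2] -> levels [11 12 2 0 11]
Step 2: flows [1->0,0=4,2->3,4->2] -> levels [12 11 2 1 10]
Step 3: flows [0->1,0->4,2->3,4->2] -> levels [10 12 2 2 10]
Step 4: flows [1->0,0=4,2=3,4->2] -> levels [11 11 3 2 9]
Step 5: flows [0=1,0->4,2->3,4->2] -> levels [10 11 3 3 9]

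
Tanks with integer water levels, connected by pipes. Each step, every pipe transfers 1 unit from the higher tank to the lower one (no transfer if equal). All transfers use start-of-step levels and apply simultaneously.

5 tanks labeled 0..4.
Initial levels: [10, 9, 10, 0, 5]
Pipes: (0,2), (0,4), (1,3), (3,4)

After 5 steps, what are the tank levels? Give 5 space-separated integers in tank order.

Step 1: flows [0=2,0->4,1->3,4->3] -> levels [9 8 10 2 5]
Step 2: flows [2->0,0->4,1->3,4->3] -> levels [9 7 9 4 5]
Step 3: flows [0=2,0->4,1->3,4->3] -> levels [8 6 9 6 5]
Step 4: flows [2->0,0->4,1=3,3->4] -> levels [8 6 8 5 7]
Step 5: flows [0=2,0->4,1->3,4->3] -> levels [7 5 8 7 7]

Answer: 7 5 8 7 7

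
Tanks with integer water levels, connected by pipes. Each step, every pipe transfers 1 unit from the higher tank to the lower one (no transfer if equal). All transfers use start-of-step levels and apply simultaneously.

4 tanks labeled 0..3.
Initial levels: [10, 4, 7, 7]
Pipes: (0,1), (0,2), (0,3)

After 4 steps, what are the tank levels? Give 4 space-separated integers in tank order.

Answer: 8 6 7 7

Derivation:
Step 1: flows [0->1,0->2,0->3] -> levels [7 5 8 8]
Step 2: flows [0->1,2->0,3->0] -> levels [8 6 7 7]
Step 3: flows [0->1,0->2,0->3] -> levels [5 7 8 8]
Step 4: flows [1->0,2->0,3->0] -> levels [8 6 7 7]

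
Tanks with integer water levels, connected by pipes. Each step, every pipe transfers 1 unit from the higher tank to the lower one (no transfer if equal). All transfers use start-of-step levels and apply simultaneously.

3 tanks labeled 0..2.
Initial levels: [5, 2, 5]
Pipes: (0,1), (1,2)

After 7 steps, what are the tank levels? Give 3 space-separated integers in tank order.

Answer: 4 4 4

Derivation:
Step 1: flows [0->1,2->1] -> levels [4 4 4]
Step 2: flows [0=1,1=2] -> levels [4 4 4]
  -> stable; steps 3..7 unchanged -> [4 4 4]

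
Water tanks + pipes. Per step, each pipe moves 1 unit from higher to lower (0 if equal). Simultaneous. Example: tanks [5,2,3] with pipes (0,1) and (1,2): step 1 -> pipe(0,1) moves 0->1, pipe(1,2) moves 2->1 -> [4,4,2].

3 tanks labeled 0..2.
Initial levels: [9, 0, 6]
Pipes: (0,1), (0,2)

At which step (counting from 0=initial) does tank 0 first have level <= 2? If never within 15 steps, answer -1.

Step 1: flows [0->1,0->2] -> levels [7 1 7]
Step 2: flows [0->1,0=2] -> levels [6 2 7]
Step 3: flows [0->1,2->0] -> levels [6 3 6]
Step 4: flows [0->1,0=2] -> levels [5 4 6]
Step 5: flows [0->1,2->0] -> levels [5 5 5]
Step 6: flows [0=1,0=2] -> levels [5 5 5]
  -> stable; tank 0 stays at 5 > 2
Tank 0 never reaches <=2 within 15 steps

Answer: -1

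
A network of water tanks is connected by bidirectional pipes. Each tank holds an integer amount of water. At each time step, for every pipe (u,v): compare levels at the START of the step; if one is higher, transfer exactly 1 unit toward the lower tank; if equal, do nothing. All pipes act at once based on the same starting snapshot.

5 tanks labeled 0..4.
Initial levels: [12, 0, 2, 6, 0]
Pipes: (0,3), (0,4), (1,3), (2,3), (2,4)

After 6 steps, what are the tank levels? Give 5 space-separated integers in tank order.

Answer: 4 3 3 5 5

Derivation:
Step 1: flows [0->3,0->4,3->1,3->2,2->4] -> levels [10 1 2 5 2]
Step 2: flows [0->3,0->4,3->1,3->2,2=4] -> levels [8 2 3 4 3]
Step 3: flows [0->3,0->4,3->1,3->2,2=4] -> levels [6 3 4 3 4]
Step 4: flows [0->3,0->4,1=3,2->3,2=4] -> levels [4 3 3 5 5]
Step 5: flows [3->0,4->0,3->1,3->2,4->2] -> levels [6 4 5 2 3]
Step 6: flows [0->3,0->4,1->3,2->3,2->4] -> levels [4 3 3 5 5]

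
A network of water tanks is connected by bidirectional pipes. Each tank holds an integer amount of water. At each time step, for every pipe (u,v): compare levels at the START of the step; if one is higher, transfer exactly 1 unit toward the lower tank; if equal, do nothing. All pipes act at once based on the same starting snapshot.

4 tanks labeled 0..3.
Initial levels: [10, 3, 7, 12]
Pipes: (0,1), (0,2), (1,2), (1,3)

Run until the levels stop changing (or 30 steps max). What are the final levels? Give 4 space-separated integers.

Answer: 7 8 9 8

Derivation:
Step 1: flows [0->1,0->2,2->1,3->1] -> levels [8 6 7 11]
Step 2: flows [0->1,0->2,2->1,3->1] -> levels [6 9 7 10]
Step 3: flows [1->0,2->0,1->2,3->1] -> levels [8 8 7 9]
Step 4: flows [0=1,0->2,1->2,3->1] -> levels [7 8 9 8]
Step 5: flows [1->0,2->0,2->1,1=3] -> levels [9 8 7 8]
Step 6: flows [0->1,0->2,1->2,1=3] -> levels [7 8 9 8]
  -> period-2 cycle: step 6 state = step 4 state; never stabilizes
  -> state at step 30: (30-4) mod 2 = 0, same as step 4 -> [7 8 9 8]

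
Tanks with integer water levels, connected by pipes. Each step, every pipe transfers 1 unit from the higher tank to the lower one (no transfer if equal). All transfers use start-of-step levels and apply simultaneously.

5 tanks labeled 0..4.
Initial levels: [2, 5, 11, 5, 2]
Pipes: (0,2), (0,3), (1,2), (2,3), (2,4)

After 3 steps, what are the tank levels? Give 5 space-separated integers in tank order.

Answer: 4 6 7 5 3

Derivation:
Step 1: flows [2->0,3->0,2->1,2->3,2->4] -> levels [4 6 7 5 3]
Step 2: flows [2->0,3->0,2->1,2->3,2->4] -> levels [6 7 3 5 4]
Step 3: flows [0->2,0->3,1->2,3->2,4->2] -> levels [4 6 7 5 3]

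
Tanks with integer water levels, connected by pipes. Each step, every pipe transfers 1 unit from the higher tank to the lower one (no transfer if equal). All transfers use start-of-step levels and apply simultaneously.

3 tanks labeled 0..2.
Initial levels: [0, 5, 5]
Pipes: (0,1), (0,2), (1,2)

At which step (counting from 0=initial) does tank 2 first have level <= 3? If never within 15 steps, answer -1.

Step 1: flows [1->0,2->0,1=2] -> levels [2 4 4]
Step 2: flows [1->0,2->0,1=2] -> levels [4 3 3]
Tank 2 first reaches <=3 at step 2

Answer: 2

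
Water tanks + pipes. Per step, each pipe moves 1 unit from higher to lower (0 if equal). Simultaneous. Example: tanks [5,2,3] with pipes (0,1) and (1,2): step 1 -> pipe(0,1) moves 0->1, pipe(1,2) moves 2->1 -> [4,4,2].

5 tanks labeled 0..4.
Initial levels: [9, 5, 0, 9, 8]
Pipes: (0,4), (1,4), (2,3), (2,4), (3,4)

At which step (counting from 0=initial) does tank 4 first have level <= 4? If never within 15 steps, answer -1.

Step 1: flows [0->4,4->1,3->2,4->2,3->4] -> levels [8 6 2 7 8]
Step 2: flows [0=4,4->1,3->2,4->2,4->3] -> levels [8 7 4 7 5]
Step 3: flows [0->4,1->4,3->2,4->2,3->4] -> levels [7 6 6 5 7]
Step 4: flows [0=4,4->1,2->3,4->2,4->3] -> levels [7 7 6 7 4]
Tank 4 first reaches <=4 at step 4

Answer: 4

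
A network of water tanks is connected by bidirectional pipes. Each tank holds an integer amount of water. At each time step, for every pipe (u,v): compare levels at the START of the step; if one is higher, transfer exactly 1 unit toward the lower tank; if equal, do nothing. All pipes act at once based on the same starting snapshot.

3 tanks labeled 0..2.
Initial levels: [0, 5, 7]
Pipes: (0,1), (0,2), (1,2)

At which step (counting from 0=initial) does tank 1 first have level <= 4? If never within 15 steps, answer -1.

Step 1: flows [1->0,2->0,2->1] -> levels [2 5 5]
Step 2: flows [1->0,2->0,1=2] -> levels [4 4 4]
Tank 1 first reaches <=4 at step 2

Answer: 2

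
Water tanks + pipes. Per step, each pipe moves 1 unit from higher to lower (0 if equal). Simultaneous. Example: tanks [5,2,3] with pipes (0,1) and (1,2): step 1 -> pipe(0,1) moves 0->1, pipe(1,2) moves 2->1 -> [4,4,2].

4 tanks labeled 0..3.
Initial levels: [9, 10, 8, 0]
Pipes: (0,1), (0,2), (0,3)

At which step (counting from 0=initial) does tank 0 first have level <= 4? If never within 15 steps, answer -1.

Step 1: flows [1->0,0->2,0->3] -> levels [8 9 9 1]
Step 2: flows [1->0,2->0,0->3] -> levels [9 8 8 2]
Step 3: flows [0->1,0->2,0->3] -> levels [6 9 9 3]
Step 4: flows [1->0,2->0,0->3] -> levels [7 8 8 4]
Step 5: flows [1->0,2->0,0->3] -> levels [8 7 7 5]
Step 6: flows [0->1,0->2,0->3] -> levels [5 8 8 6]
Step 7: flows [1->0,2->0,3->0] -> levels [8 7 7 5]
  -> period-2 cycle (repeats step 5); tank 0 never drops to <=4
Tank 0 never reaches <=4 within 15 steps

Answer: -1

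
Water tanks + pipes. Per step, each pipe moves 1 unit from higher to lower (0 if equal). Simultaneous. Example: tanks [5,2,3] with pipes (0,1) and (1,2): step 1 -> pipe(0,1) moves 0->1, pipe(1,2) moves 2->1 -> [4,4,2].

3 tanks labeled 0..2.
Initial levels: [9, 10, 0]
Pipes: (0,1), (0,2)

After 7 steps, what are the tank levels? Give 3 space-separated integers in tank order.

Step 1: flows [1->0,0->2] -> levels [9 9 1]
Step 2: flows [0=1,0->2] -> levels [8 9 2]
Step 3: flows [1->0,0->2] -> levels [8 8 3]
Step 4: flows [0=1,0->2] -> levels [7 8 4]
Step 5: flows [1->0,0->2] -> levels [7 7 5]
Step 6: flows [0=1,0->2] -> levels [6 7 6]
Step 7: flows [1->0,0=2] -> levels [7 6 6]

Answer: 7 6 6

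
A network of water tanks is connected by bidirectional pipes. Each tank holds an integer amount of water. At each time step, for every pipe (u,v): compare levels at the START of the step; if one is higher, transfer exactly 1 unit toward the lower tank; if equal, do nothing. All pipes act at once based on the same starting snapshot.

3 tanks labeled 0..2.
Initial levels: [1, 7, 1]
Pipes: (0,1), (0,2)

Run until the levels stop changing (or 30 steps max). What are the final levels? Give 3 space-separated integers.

Step 1: flows [1->0,0=2] -> levels [2 6 1]
Step 2: flows [1->0,0->2] -> levels [2 5 2]
Step 3: flows [1->0,0=2] -> levels [3 4 2]
Step 4: flows [1->0,0->2] -> levels [3 3 3]
Step 5: flows [0=1,0=2] -> levels [3 3 3]
  -> stable (no change)

Answer: 3 3 3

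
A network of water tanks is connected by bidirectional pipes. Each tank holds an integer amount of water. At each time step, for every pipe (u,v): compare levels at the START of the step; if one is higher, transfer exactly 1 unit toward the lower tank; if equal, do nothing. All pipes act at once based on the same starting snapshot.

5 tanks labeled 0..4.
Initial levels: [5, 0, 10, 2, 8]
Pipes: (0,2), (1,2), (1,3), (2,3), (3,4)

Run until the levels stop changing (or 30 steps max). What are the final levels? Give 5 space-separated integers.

Step 1: flows [2->0,2->1,3->1,2->3,4->3] -> levels [6 2 7 3 7]
Step 2: flows [2->0,2->1,3->1,2->3,4->3] -> levels [7 4 4 4 6]
Step 3: flows [0->2,1=2,1=3,2=3,4->3] -> levels [6 4 5 5 5]
Step 4: flows [0->2,2->1,3->1,2=3,3=4] -> levels [5 6 5 4 5]
Step 5: flows [0=2,1->2,1->3,2->3,4->3] -> levels [5 4 5 7 4]
Step 6: flows [0=2,2->1,3->1,3->2,3->4] -> levels [5 6 5 4 5]
  -> period-2 cycle: step 6 state = step 4 state; never stabilizes
  -> state at step 30: (30-4) mod 2 = 0, same as step 4 -> [5 6 5 4 5]

Answer: 5 6 5 4 5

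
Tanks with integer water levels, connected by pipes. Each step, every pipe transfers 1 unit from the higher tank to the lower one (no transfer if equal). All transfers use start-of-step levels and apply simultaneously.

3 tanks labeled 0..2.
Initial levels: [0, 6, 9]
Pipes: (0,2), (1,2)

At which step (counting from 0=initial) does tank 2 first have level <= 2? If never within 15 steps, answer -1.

Answer: -1

Derivation:
Step 1: flows [2->0,2->1] -> levels [1 7 7]
Step 2: flows [2->0,1=2] -> levels [2 7 6]
Step 3: flows [2->0,1->2] -> levels [3 6 6]
Step 4: flows [2->0,1=2] -> levels [4 6 5]
Step 5: flows [2->0,1->2] -> levels [5 5 5]
Step 6: flows [0=2,1=2] -> levels [5 5 5]
  -> stable; tank 2 stays at 5 > 2
Tank 2 never reaches <=2 within 15 steps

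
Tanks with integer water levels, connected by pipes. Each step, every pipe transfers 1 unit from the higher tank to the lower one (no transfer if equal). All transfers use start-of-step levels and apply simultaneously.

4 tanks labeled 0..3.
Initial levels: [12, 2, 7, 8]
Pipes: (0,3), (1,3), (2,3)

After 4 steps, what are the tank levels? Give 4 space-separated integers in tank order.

Answer: 8 6 7 8

Derivation:
Step 1: flows [0->3,3->1,3->2] -> levels [11 3 8 7]
Step 2: flows [0->3,3->1,2->3] -> levels [10 4 7 8]
Step 3: flows [0->3,3->1,3->2] -> levels [9 5 8 7]
Step 4: flows [0->3,3->1,2->3] -> levels [8 6 7 8]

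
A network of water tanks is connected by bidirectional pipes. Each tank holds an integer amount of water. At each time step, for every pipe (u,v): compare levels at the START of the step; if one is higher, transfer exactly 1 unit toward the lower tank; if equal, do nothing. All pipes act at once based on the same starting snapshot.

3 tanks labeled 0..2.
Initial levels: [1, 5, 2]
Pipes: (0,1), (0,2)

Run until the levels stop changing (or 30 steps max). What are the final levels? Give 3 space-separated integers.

Step 1: flows [1->0,2->0] -> levels [3 4 1]
Step 2: flows [1->0,0->2] -> levels [3 3 2]
Step 3: flows [0=1,0->2] -> levels [2 3 3]
Step 4: flows [1->0,2->0] -> levels [4 2 2]
Step 5: flows [0->1,0->2] -> levels [2 3 3]
  -> period-2 cycle: step 5 state = step 3 state; never stabilizes
  -> state at step 30: (30-3) mod 2 = 1, same as step 4 -> [4 2 2]

Answer: 4 2 2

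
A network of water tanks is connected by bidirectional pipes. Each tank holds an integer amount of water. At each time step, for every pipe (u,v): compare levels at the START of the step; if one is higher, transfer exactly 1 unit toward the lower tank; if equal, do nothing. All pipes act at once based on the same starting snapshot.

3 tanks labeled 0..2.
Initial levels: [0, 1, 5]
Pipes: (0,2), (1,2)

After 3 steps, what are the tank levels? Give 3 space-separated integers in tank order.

Answer: 1 2 3

Derivation:
Step 1: flows [2->0,2->1] -> levels [1 2 3]
Step 2: flows [2->0,2->1] -> levels [2 3 1]
Step 3: flows [0->2,1->2] -> levels [1 2 3]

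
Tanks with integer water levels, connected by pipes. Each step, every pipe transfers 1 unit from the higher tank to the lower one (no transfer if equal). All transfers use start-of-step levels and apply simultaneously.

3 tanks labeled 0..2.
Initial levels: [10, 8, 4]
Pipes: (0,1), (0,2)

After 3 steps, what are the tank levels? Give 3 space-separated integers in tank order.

Step 1: flows [0->1,0->2] -> levels [8 9 5]
Step 2: flows [1->0,0->2] -> levels [8 8 6]
Step 3: flows [0=1,0->2] -> levels [7 8 7]

Answer: 7 8 7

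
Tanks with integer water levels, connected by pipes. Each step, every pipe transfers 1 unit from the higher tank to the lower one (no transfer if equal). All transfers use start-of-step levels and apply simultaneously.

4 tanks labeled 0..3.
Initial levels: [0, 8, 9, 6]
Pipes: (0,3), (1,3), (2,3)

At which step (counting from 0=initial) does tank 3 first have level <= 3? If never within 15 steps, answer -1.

Answer: -1

Derivation:
Step 1: flows [3->0,1->3,2->3] -> levels [1 7 8 7]
Step 2: flows [3->0,1=3,2->3] -> levels [2 7 7 7]
Step 3: flows [3->0,1=3,2=3] -> levels [3 7 7 6]
Step 4: flows [3->0,1->3,2->3] -> levels [4 6 6 7]
Step 5: flows [3->0,3->1,3->2] -> levels [5 7 7 4]
Step 6: flows [0->3,1->3,2->3] -> levels [4 6 6 7]
  -> period-2 cycle (repeats step 4); tank 3 never drops to <=3
Tank 3 never reaches <=3 within 15 steps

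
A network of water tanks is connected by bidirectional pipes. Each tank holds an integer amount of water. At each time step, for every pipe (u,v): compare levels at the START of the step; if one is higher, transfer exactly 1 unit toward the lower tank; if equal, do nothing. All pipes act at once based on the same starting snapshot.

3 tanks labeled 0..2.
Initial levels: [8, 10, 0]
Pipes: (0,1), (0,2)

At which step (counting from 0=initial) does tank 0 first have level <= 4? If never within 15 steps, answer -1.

Step 1: flows [1->0,0->2] -> levels [8 9 1]
Step 2: flows [1->0,0->2] -> levels [8 8 2]
Step 3: flows [0=1,0->2] -> levels [7 8 3]
Step 4: flows [1->0,0->2] -> levels [7 7 4]
Step 5: flows [0=1,0->2] -> levels [6 7 5]
Step 6: flows [1->0,0->2] -> levels [6 6 6]
Step 7: flows [0=1,0=2] -> levels [6 6 6]
  -> stable; tank 0 stays at 6 > 4
Tank 0 never reaches <=4 within 15 steps

Answer: -1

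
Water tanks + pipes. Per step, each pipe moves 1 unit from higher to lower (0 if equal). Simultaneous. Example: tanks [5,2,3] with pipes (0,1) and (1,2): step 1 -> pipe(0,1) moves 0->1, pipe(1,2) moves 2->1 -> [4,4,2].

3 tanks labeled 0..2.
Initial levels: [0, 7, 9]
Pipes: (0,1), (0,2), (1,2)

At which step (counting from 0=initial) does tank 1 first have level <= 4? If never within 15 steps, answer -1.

Answer: -1

Derivation:
Step 1: flows [1->0,2->0,2->1] -> levels [2 7 7]
Step 2: flows [1->0,2->0,1=2] -> levels [4 6 6]
Step 3: flows [1->0,2->0,1=2] -> levels [6 5 5]
Step 4: flows [0->1,0->2,1=2] -> levels [4 6 6]
  -> period-2 cycle (repeats step 2); tank 1 never drops to <=4
Tank 1 never reaches <=4 within 15 steps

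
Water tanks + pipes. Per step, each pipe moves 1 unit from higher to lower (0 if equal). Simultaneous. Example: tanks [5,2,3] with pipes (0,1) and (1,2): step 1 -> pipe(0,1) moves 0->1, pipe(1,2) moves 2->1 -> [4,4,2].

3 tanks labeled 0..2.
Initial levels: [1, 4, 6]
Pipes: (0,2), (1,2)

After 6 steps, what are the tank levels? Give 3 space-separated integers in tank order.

Step 1: flows [2->0,2->1] -> levels [2 5 4]
Step 2: flows [2->0,1->2] -> levels [3 4 4]
Step 3: flows [2->0,1=2] -> levels [4 4 3]
Step 4: flows [0->2,1->2] -> levels [3 3 5]
Step 5: flows [2->0,2->1] -> levels [4 4 3]
  -> period-2 cycle: step 5 state = step 3 state
  -> state at step 6: (6-3) mod 2 = 1, same as step 4 -> [3 3 5]

Answer: 3 3 5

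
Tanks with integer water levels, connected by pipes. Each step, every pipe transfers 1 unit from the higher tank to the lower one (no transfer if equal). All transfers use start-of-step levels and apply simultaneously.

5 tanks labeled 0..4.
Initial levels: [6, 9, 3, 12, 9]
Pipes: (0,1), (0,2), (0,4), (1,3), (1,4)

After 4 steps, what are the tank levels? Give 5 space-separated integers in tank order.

Answer: 8 7 7 9 8

Derivation:
Step 1: flows [1->0,0->2,4->0,3->1,1=4] -> levels [7 9 4 11 8]
Step 2: flows [1->0,0->2,4->0,3->1,1->4] -> levels [8 8 5 10 8]
Step 3: flows [0=1,0->2,0=4,3->1,1=4] -> levels [7 9 6 9 8]
Step 4: flows [1->0,0->2,4->0,1=3,1->4] -> levels [8 7 7 9 8]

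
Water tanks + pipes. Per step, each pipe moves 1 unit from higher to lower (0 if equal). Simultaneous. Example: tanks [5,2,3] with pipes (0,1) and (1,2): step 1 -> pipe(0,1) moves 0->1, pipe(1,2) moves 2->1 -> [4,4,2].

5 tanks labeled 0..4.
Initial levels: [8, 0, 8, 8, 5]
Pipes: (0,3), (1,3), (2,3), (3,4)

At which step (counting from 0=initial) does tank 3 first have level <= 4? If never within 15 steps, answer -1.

Answer: 5

Derivation:
Step 1: flows [0=3,3->1,2=3,3->4] -> levels [8 1 8 6 6]
Step 2: flows [0->3,3->1,2->3,3=4] -> levels [7 2 7 7 6]
Step 3: flows [0=3,3->1,2=3,3->4] -> levels [7 3 7 5 7]
Step 4: flows [0->3,3->1,2->3,4->3] -> levels [6 4 6 7 6]
Step 5: flows [3->0,3->1,3->2,3->4] -> levels [7 5 7 3 7]
Tank 3 first reaches <=4 at step 5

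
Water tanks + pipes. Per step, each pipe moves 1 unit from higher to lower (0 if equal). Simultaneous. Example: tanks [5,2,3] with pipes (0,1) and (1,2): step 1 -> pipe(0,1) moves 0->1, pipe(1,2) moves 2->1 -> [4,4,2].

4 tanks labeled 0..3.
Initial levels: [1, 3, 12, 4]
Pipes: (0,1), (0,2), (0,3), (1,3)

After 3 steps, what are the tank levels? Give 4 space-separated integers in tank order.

Step 1: flows [1->0,2->0,3->0,3->1] -> levels [4 3 11 2]
Step 2: flows [0->1,2->0,0->3,1->3] -> levels [3 3 10 4]
Step 3: flows [0=1,2->0,3->0,3->1] -> levels [5 4 9 2]

Answer: 5 4 9 2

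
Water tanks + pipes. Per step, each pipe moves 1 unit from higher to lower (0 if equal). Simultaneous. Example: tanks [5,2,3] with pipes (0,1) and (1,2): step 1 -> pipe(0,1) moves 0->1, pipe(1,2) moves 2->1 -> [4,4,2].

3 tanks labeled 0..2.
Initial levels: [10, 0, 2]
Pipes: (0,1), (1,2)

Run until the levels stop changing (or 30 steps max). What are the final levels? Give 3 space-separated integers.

Answer: 4 4 4

Derivation:
Step 1: flows [0->1,2->1] -> levels [9 2 1]
Step 2: flows [0->1,1->2] -> levels [8 2 2]
Step 3: flows [0->1,1=2] -> levels [7 3 2]
Step 4: flows [0->1,1->2] -> levels [6 3 3]
Step 5: flows [0->1,1=2] -> levels [5 4 3]
Step 6: flows [0->1,1->2] -> levels [4 4 4]
Step 7: flows [0=1,1=2] -> levels [4 4 4]
  -> stable (no change)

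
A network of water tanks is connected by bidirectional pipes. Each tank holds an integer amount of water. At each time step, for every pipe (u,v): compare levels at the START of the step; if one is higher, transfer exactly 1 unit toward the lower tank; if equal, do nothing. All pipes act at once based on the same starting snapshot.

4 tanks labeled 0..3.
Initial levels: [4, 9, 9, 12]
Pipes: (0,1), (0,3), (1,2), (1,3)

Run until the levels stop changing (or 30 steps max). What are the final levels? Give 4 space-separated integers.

Step 1: flows [1->0,3->0,1=2,3->1] -> levels [6 9 9 10]
Step 2: flows [1->0,3->0,1=2,3->1] -> levels [8 9 9 8]
Step 3: flows [1->0,0=3,1=2,1->3] -> levels [9 7 9 9]
Step 4: flows [0->1,0=3,2->1,3->1] -> levels [8 10 8 8]
Step 5: flows [1->0,0=3,1->2,1->3] -> levels [9 7 9 9]
  -> period-2 cycle: step 5 state = step 3 state; never stabilizes
  -> state at step 30: (30-3) mod 2 = 1, same as step 4 -> [8 10 8 8]

Answer: 8 10 8 8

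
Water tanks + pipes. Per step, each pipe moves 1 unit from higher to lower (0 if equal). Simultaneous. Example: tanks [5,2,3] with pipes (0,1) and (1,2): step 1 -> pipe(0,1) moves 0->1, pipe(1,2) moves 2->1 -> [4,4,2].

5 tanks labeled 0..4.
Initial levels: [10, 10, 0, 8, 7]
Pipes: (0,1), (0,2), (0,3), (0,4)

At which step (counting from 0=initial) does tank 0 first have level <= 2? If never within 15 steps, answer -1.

Answer: -1

Derivation:
Step 1: flows [0=1,0->2,0->3,0->4] -> levels [7 10 1 9 8]
Step 2: flows [1->0,0->2,3->0,4->0] -> levels [9 9 2 8 7]
Step 3: flows [0=1,0->2,0->3,0->4] -> levels [6 9 3 9 8]
Step 4: flows [1->0,0->2,3->0,4->0] -> levels [8 8 4 8 7]
Step 5: flows [0=1,0->2,0=3,0->4] -> levels [6 8 5 8 8]
Step 6: flows [1->0,0->2,3->0,4->0] -> levels [8 7 6 7 7]
Step 7: flows [0->1,0->2,0->3,0->4] -> levels [4 8 7 8 8]
Step 8: flows [1->0,2->0,3->0,4->0] -> levels [8 7 6 7 7]
  -> period-2 cycle (repeats step 6); tank 0 never drops to <=2
Tank 0 never reaches <=2 within 15 steps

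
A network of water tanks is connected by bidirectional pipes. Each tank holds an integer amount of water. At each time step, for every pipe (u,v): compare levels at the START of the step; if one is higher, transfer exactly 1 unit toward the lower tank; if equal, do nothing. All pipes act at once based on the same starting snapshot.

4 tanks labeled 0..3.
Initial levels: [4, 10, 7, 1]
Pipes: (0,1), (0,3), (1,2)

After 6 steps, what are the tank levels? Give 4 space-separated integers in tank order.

Answer: 6 5 6 5

Derivation:
Step 1: flows [1->0,0->3,1->2] -> levels [4 8 8 2]
Step 2: flows [1->0,0->3,1=2] -> levels [4 7 8 3]
Step 3: flows [1->0,0->3,2->1] -> levels [4 7 7 4]
Step 4: flows [1->0,0=3,1=2] -> levels [5 6 7 4]
Step 5: flows [1->0,0->3,2->1] -> levels [5 6 6 5]
Step 6: flows [1->0,0=3,1=2] -> levels [6 5 6 5]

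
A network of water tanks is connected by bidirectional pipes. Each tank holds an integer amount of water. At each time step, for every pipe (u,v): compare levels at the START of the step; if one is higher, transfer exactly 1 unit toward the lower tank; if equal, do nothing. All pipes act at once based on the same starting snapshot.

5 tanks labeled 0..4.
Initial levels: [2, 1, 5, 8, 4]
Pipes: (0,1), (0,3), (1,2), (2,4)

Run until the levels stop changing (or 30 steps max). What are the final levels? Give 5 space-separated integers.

Step 1: flows [0->1,3->0,2->1,2->4] -> levels [2 3 3 7 5]
Step 2: flows [1->0,3->0,1=2,4->2] -> levels [4 2 4 6 4]
Step 3: flows [0->1,3->0,2->1,2=4] -> levels [4 4 3 5 4]
Step 4: flows [0=1,3->0,1->2,4->2] -> levels [5 3 5 4 3]
Step 5: flows [0->1,0->3,2->1,2->4] -> levels [3 5 3 5 4]
Step 6: flows [1->0,3->0,1->2,4->2] -> levels [5 3 5 4 3]
  -> period-2 cycle: step 6 state = step 4 state; never stabilizes
  -> state at step 30: (30-4) mod 2 = 0, same as step 4 -> [5 3 5 4 3]

Answer: 5 3 5 4 3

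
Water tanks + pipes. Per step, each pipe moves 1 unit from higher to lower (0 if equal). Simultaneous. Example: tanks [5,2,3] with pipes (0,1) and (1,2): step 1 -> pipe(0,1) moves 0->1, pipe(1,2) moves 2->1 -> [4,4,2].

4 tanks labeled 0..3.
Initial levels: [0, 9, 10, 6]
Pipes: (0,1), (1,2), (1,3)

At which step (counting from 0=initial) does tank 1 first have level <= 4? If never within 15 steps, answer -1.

Answer: 7

Derivation:
Step 1: flows [1->0,2->1,1->3] -> levels [1 8 9 7]
Step 2: flows [1->0,2->1,1->3] -> levels [2 7 8 8]
Step 3: flows [1->0,2->1,3->1] -> levels [3 8 7 7]
Step 4: flows [1->0,1->2,1->3] -> levels [4 5 8 8]
Step 5: flows [1->0,2->1,3->1] -> levels [5 6 7 7]
Step 6: flows [1->0,2->1,3->1] -> levels [6 7 6 6]
Step 7: flows [1->0,1->2,1->3] -> levels [7 4 7 7]
Tank 1 first reaches <=4 at step 7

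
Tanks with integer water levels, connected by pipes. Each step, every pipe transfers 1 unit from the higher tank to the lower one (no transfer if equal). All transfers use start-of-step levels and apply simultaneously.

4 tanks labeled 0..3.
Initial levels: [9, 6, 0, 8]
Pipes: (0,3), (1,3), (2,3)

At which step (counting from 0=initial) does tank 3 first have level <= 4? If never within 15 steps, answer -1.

Answer: 5

Derivation:
Step 1: flows [0->3,3->1,3->2] -> levels [8 7 1 7]
Step 2: flows [0->3,1=3,3->2] -> levels [7 7 2 7]
Step 3: flows [0=3,1=3,3->2] -> levels [7 7 3 6]
Step 4: flows [0->3,1->3,3->2] -> levels [6 6 4 7]
Step 5: flows [3->0,3->1,3->2] -> levels [7 7 5 4]
Tank 3 first reaches <=4 at step 5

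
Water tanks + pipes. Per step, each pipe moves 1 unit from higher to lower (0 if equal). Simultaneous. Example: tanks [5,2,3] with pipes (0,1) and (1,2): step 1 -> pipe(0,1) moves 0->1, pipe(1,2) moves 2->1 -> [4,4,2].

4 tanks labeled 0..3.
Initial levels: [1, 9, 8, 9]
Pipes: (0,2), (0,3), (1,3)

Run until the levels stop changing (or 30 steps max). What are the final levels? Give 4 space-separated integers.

Step 1: flows [2->0,3->0,1=3] -> levels [3 9 7 8]
Step 2: flows [2->0,3->0,1->3] -> levels [5 8 6 8]
Step 3: flows [2->0,3->0,1=3] -> levels [7 8 5 7]
Step 4: flows [0->2,0=3,1->3] -> levels [6 7 6 8]
Step 5: flows [0=2,3->0,3->1] -> levels [7 8 6 6]
Step 6: flows [0->2,0->3,1->3] -> levels [5 7 7 8]
Step 7: flows [2->0,3->0,3->1] -> levels [7 8 6 6]
  -> period-2 cycle: step 7 state = step 5 state; never stabilizes
  -> state at step 30: (30-5) mod 2 = 1, same as step 6 -> [5 7 7 8]

Answer: 5 7 7 8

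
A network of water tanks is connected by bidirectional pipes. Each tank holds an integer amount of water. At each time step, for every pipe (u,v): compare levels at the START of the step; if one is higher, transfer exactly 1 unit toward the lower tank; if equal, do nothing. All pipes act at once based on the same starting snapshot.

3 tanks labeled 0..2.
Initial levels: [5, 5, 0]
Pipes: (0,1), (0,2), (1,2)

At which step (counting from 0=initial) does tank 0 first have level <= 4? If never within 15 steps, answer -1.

Step 1: flows [0=1,0->2,1->2] -> levels [4 4 2]
Tank 0 first reaches <=4 at step 1

Answer: 1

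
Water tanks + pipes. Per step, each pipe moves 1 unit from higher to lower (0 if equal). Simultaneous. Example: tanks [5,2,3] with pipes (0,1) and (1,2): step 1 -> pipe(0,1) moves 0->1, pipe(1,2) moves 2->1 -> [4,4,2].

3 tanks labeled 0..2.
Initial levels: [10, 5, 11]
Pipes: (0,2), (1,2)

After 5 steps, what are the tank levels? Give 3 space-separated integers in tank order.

Answer: 8 8 10

Derivation:
Step 1: flows [2->0,2->1] -> levels [11 6 9]
Step 2: flows [0->2,2->1] -> levels [10 7 9]
Step 3: flows [0->2,2->1] -> levels [9 8 9]
Step 4: flows [0=2,2->1] -> levels [9 9 8]
Step 5: flows [0->2,1->2] -> levels [8 8 10]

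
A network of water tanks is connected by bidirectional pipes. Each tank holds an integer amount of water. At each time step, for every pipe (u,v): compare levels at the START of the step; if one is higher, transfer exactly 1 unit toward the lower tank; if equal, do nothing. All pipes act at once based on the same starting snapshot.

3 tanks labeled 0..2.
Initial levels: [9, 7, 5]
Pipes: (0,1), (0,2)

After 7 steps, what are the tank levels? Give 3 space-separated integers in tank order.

Answer: 7 7 7

Derivation:
Step 1: flows [0->1,0->2] -> levels [7 8 6]
Step 2: flows [1->0,0->2] -> levels [7 7 7]
Step 3: flows [0=1,0=2] -> levels [7 7 7]
  -> stable; steps 4..7 unchanged -> [7 7 7]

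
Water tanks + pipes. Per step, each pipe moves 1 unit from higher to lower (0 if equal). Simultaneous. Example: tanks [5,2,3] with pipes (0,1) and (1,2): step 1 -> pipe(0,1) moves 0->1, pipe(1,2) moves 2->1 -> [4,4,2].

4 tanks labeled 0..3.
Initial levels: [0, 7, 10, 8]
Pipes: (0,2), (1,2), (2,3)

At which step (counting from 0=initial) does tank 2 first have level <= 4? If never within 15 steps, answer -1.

Step 1: flows [2->0,2->1,2->3] -> levels [1 8 7 9]
Step 2: flows [2->0,1->2,3->2] -> levels [2 7 8 8]
Step 3: flows [2->0,2->1,2=3] -> levels [3 8 6 8]
Step 4: flows [2->0,1->2,3->2] -> levels [4 7 7 7]
Step 5: flows [2->0,1=2,2=3] -> levels [5 7 6 7]
Step 6: flows [2->0,1->2,3->2] -> levels [6 6 7 6]
Step 7: flows [2->0,2->1,2->3] -> levels [7 7 4 7]
Tank 2 first reaches <=4 at step 7

Answer: 7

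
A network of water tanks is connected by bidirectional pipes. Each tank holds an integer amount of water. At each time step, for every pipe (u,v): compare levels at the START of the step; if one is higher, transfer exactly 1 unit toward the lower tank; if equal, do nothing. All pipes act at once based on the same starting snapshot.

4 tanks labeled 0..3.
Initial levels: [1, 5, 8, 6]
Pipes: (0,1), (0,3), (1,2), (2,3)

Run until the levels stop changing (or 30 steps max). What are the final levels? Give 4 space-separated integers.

Answer: 5 5 5 5

Derivation:
Step 1: flows [1->0,3->0,2->1,2->3] -> levels [3 5 6 6]
Step 2: flows [1->0,3->0,2->1,2=3] -> levels [5 5 5 5]
Step 3: flows [0=1,0=3,1=2,2=3] -> levels [5 5 5 5]
  -> stable (no change)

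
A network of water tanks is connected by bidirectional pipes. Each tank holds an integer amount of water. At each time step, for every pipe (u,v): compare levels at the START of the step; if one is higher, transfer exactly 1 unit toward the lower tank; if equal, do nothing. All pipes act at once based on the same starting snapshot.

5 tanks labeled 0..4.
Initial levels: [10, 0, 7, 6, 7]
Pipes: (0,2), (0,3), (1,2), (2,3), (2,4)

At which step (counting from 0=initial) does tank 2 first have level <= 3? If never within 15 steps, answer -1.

Step 1: flows [0->2,0->3,2->1,2->3,2=4] -> levels [8 1 6 8 7]
Step 2: flows [0->2,0=3,2->1,3->2,4->2] -> levels [7 2 8 7 6]
Step 3: flows [2->0,0=3,2->1,2->3,2->4] -> levels [8 3 4 8 7]
Step 4: flows [0->2,0=3,2->1,3->2,4->2] -> levels [7 4 6 7 6]
Step 5: flows [0->2,0=3,2->1,3->2,2=4] -> levels [6 5 7 6 6]
Step 6: flows [2->0,0=3,2->1,2->3,2->4] -> levels [7 6 3 7 7]
Tank 2 first reaches <=3 at step 6

Answer: 6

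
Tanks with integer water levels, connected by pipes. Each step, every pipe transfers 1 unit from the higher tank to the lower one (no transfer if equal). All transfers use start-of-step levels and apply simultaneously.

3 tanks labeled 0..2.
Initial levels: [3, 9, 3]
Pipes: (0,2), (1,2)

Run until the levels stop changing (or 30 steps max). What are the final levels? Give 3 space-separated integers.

Step 1: flows [0=2,1->2] -> levels [3 8 4]
Step 2: flows [2->0,1->2] -> levels [4 7 4]
Step 3: flows [0=2,1->2] -> levels [4 6 5]
Step 4: flows [2->0,1->2] -> levels [5 5 5]
Step 5: flows [0=2,1=2] -> levels [5 5 5]
  -> stable (no change)

Answer: 5 5 5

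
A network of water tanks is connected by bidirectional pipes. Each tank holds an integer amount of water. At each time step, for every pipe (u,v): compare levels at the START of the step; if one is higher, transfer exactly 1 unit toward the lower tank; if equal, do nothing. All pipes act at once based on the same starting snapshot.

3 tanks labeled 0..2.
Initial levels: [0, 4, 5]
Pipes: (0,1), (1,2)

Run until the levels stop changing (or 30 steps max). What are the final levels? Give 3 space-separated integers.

Step 1: flows [1->0,2->1] -> levels [1 4 4]
Step 2: flows [1->0,1=2] -> levels [2 3 4]
Step 3: flows [1->0,2->1] -> levels [3 3 3]
Step 4: flows [0=1,1=2] -> levels [3 3 3]
  -> stable (no change)

Answer: 3 3 3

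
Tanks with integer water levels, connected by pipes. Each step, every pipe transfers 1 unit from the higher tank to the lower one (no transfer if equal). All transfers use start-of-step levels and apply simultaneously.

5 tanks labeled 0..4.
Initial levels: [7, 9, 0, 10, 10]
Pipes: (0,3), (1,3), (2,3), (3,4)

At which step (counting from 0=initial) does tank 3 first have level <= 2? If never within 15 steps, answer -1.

Step 1: flows [3->0,3->1,3->2,3=4] -> levels [8 10 1 7 10]
Step 2: flows [0->3,1->3,3->2,4->3] -> levels [7 9 2 9 9]
Step 3: flows [3->0,1=3,3->2,3=4] -> levels [8 9 3 7 9]
Step 4: flows [0->3,1->3,3->2,4->3] -> levels [7 8 4 9 8]
Step 5: flows [3->0,3->1,3->2,3->4] -> levels [8 9 5 5 9]
Step 6: flows [0->3,1->3,2=3,4->3] -> levels [7 8 5 8 8]
Step 7: flows [3->0,1=3,3->2,3=4] -> levels [8 8 6 6 8]
Step 8: flows [0->3,1->3,2=3,4->3] -> levels [7 7 6 9 7]
Step 9: flows [3->0,3->1,3->2,3->4] -> levels [8 8 7 5 8]
Step 10: flows [0->3,1->3,2->3,4->3] -> levels [7 7 6 9 7]
  -> period-2 cycle (repeats step 8); tank 3 never drops to <=2
Tank 3 never reaches <=2 within 15 steps

Answer: -1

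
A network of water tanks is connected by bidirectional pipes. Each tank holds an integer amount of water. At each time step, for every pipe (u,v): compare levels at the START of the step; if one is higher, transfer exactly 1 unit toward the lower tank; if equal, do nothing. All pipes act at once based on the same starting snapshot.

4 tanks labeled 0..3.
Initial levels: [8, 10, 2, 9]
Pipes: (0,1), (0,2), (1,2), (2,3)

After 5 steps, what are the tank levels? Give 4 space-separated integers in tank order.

Step 1: flows [1->0,0->2,1->2,3->2] -> levels [8 8 5 8]
Step 2: flows [0=1,0->2,1->2,3->2] -> levels [7 7 8 7]
Step 3: flows [0=1,2->0,2->1,2->3] -> levels [8 8 5 8]
  -> period-2 cycle: step 3 state = step 1 state
  -> state at step 5: (5-1) mod 2 = 0, same as step 1 -> [8 8 5 8]

Answer: 8 8 5 8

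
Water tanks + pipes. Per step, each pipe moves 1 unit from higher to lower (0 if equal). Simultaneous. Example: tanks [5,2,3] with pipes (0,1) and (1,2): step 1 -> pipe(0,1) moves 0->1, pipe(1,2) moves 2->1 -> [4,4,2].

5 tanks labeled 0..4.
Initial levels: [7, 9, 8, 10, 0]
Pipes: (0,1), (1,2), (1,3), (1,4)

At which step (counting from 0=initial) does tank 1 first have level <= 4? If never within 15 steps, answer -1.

Answer: 6

Derivation:
Step 1: flows [1->0,1->2,3->1,1->4] -> levels [8 7 9 9 1]
Step 2: flows [0->1,2->1,3->1,1->4] -> levels [7 9 8 8 2]
Step 3: flows [1->0,1->2,1->3,1->4] -> levels [8 5 9 9 3]
Step 4: flows [0->1,2->1,3->1,1->4] -> levels [7 7 8 8 4]
Step 5: flows [0=1,2->1,3->1,1->4] -> levels [7 8 7 7 5]
Step 6: flows [1->0,1->2,1->3,1->4] -> levels [8 4 8 8 6]
Tank 1 first reaches <=4 at step 6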